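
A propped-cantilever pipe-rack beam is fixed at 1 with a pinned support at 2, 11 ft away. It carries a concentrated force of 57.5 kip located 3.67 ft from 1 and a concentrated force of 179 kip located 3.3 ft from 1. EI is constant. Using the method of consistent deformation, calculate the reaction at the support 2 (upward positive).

R_2 = 30.28 kip

Release the roller at 2. Primary structure: cantilever fixed at 1.
Deflection at 2 on the released cantilever, summing each load's contribution:
  point load 57.5 at a = 3.67: Pa²(3L − a)/(6EI) = 3786/EI
  point load 179 at a = 3.3: Pa²(3L − a)/(6EI) = 9649/EI
  δ_0 = 13435/EI
Tip deflection under a unit load at 2: L³/(3EI) = 443.7/EI.
Compatibility at 2: δ_0 − R_2·δ_{22} = 0, so R_2 = 13435/443.7 = 30.28 kip.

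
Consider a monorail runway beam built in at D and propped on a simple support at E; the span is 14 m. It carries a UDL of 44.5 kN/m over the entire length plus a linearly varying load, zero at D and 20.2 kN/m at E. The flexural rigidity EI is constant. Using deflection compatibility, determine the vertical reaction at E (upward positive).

Remove the prop at E; the released (primary) structure is a cantilever built in at D.
Downward deflection at the released point E due to the loads:
  UDL 44.5: wL⁴/(8EI) = 213689/EI
  triangular load, peak 20.2 at the free end: 11w₀L⁴/(120EI) = 71134/EI
  δ_0 = 284823/EI
Tip deflection under a unit load at E: L³/(3EI) = 914.7/EI.
Compatibility at E: δ_0 − R_E·δ_{EE} = 0, so R_E = 284823/914.7 = 311.4 kN.

R_E = 311.4 kN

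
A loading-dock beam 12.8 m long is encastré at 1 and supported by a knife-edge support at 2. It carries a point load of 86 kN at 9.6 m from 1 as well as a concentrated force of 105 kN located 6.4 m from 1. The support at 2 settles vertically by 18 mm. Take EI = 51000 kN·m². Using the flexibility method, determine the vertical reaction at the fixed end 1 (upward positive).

R_1 = 105.1 kN

Choose R_2 as the redundant. The primary structure is the cantilever fixed at 1.
Downward deflection at the released point 2 due to the loads:
  point load 86 at a = 9.6: Pa²(3L − a)/(6EI) = 38044/EI
  point load 105 at a = 6.4: Pa²(3L − a)/(6EI) = 22938/EI
  δ_0 = 60981/EI
Tip deflection under a unit load at 2: L³/(3EI) = 699.1/EI.
With EI = 51000 kN·m²: δ_0 = 1.1957 m and δ_{22} = 0.013707 m/kN.
Compatibility — the beam at 2 must follow the support down by 0.018 m: δ_0 − R_2·δ_{22} = 0.018, so R_2 = (1.1957 − 0.018)/0.013707 = 85.92 kN.
Vertical equilibrium: R_1 = ΣP − R_2 = 191 − 85.92 = 105.1 kN.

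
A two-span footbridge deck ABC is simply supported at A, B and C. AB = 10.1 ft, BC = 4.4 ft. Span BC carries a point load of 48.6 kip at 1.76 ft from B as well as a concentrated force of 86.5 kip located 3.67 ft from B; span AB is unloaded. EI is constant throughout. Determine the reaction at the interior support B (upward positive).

Take M_B as the redundant. Released structure: two simple spans AB and BC with a hinge at B.
End slopes at the hinge B, treating each span as simply supported:
  span BC: point load 48.6 at a = 1.76: Pab(L + b)/(6LEI) = 60.22/EI
  span BC: point load 86.5 at a = 3.67: Pab(L + b)/(6LEI) = 45.03/EI
  relative rotation θ_0 = (0 + 105.2)/EI = 105.2/EI
A unit hogging moment at B produces rotation L₁/(3EI) + L₂/(3EI) = 4.833/EI.
Slope continuity at B: θ_0 = M_B·4.833/EI, so M_B = 105.2/4.833 = 21.78 kip·ft (hogging).
Span AB, ΣM about A with M_B applied at B: R_B^{AB}·10.1 = 0 + 21.78, so R_B^{AB} = 2.156 kip and R_A = 0 − 2.156 = -2.156 kip.
Span BC, ΣM about C: R_B^{BC}·4.4 = 191.4 + 21.78, so R_B^{BC} = 48.46 kip and R_C = 135.1 − 48.46 = 86.64 kip.
R_B = 2.156 + 48.46 = 50.62 kip.

R_B = 50.62 kip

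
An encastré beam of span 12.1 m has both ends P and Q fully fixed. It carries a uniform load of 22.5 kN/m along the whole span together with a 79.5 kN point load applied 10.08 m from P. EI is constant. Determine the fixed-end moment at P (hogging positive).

Take the two fixed-end moments M_P, M_Q as redundants; the released structure is the simple span PQ.
End rotations of the released simple span under the applied load (×1/EI):
  at P: UDL 22.5: wL³/(24EI) = 1661/EI
  at Q: UDL 22.5: wL³/(24EI) = 1661/EI
  at P: point load 79.5 at a = 10.08: Pab(L + b)/(6LEI) = 314.8/EI
  at Q: point load 79.5 at a = 10.08: Pab(L + a)/(6LEI) = 494.5/EI
  θ_P0 = 1976/EI,  θ_Q0 = 2155/EI
Flexibility coefficients: a unit moment at one end gives L/(3EI) there and L/(6EI) at the far end, so f₁₁ = f₂₂ = 4.033/EI and f₁₂ = f₂₁ = 2.017/EI.
Compatibility — zero rotation at each built-in end:
  4.033 M_P + 2.017 M_Q = 1976
  2.017 M_P + 4.033 M_Q = 2155
Solving the pair gives M_P = 296.9 kN·m and M_Q = 386 kN·m (hogging).

M_P = 296.9 kN·m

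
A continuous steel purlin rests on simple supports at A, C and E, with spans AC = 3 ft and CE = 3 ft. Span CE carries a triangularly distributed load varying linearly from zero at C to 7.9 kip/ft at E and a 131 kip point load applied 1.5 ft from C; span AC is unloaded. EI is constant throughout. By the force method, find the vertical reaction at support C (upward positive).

R_C = 95.39 kip

Insert a hinge at C; M_C is the redundant, and each span becomes simply supported.
Rotations at C on the released spans (each span's end-slope, ×1/EI):
  span CE: triangular load, peak 7.9: 7w₀L³/(360EI) = 4.147/EI
  span CE: point load 131 at a = 1.5: Pab(L + b)/(6LEI) = 73.69/EI
  relative rotation θ_0 = (0 + 77.83)/EI = 77.83/EI
A unit hogging moment at C produces rotation L₁/(3EI) + L₂/(3EI) = 2/EI.
Compatibility: M_C·(L₁+L₂)/(3EI) = θ_0, giving M_C = 38.92 kip·ft (hogging).
Span AC, ΣM about A with M_C applied at C: R_C^{AC}·3 = 0 + 38.92, so R_C^{AC} = 12.97 kip and R_A = 0 − 12.97 = -12.97 kip.
Span CE, ΣM about E: R_C^{CE}·3 = 208.3 + 38.92, so R_C^{CE} = 82.42 kip and R_E = 142.8 − 82.42 = 60.43 kip.
R_C = 12.97 + 82.42 = 95.39 kip.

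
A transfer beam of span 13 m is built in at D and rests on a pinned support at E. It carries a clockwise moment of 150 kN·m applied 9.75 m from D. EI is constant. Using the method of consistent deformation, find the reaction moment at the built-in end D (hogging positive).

Remove the prop at E; the released (primary) structure is a cantilever built in at D.
Downward deflection at the released point E due to the loads:
  clockwise couple 150 at a = 9.75: M₀a(2L − a)/(2EI) = 11883/EI
Tip deflection under a unit load at E: L³/(3EI) = 732.3/EI.
The prop prevents deflection at E: R_E = δ_0/δ_{EE} = 11883/732.3 = 16.23 kN.
Moment equilibrium about D: M_D = Σ(load moments about D) − R_E·L = 150 − 16.23×13 = -60.94 kN·m.

M_D = -60.94 kN·m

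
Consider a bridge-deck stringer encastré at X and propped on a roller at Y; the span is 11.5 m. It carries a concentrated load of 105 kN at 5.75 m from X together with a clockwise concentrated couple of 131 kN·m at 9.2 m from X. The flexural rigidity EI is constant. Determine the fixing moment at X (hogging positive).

M_X = 168.8 kN·m

Remove the prop at Y; the released (primary) structure is a cantilever built in at X.
Downward deflection at the released point Y due to the loads:
  point load 105 at a = 5.75: Pa²(3L − a)/(6EI) = 16635/EI
  clockwise couple 131 at a = 9.2: M₀a(2L − a)/(2EI) = 8316/EI
  δ_0 = 24950/EI
Flexibility coefficient — unit upward force at Y: δ_{YY} = L³/(3EI) = 507/EI.
The prop prevents deflection at Y: R_Y = δ_0/δ_{YY} = 24950/507 = 49.22 kN.
Moment equilibrium about X: M_X = Σ(load moments about X) − R_Y·L = 734.8 − 49.22×11.5 = 168.8 kN·m.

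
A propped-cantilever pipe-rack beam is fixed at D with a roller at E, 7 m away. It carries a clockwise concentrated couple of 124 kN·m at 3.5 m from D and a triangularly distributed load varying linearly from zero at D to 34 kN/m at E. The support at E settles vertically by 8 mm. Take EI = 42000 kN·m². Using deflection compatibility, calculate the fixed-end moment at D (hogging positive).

M_D = 102.3 kN·m

Remove the prop at E; the released (primary) structure is a cantilever built in at D.
Primary-structure tip deflection at E by superposition:
  clockwise couple 124 at a = 3.5: M₀a(2L − a)/(2EI) = 2278/EI
  triangular load, peak 34 at the free end: 11w₀L⁴/(120EI) = 7483/EI
  δ_0 = 9762/EI
Flexibility coefficient — unit upward force at E: δ_{EE} = L³/(3EI) = 114.3/EI.
With EI = 42000 kN·m²: δ_0 = 0.23242 m and δ_{EE} = 0.002722 m/kN.
Compatibility — the beam at E must follow the support down by 0.008 m: δ_0 − R_E·δ_{EE} = 0.008, so R_E = (0.23242 − 0.008)/0.002722 = 82.44 kN.
Moment equilibrium about D: M_D = Σ(load moments about D) − R_E·L = 679.3 − 82.44×7 = 102.3 kN·m.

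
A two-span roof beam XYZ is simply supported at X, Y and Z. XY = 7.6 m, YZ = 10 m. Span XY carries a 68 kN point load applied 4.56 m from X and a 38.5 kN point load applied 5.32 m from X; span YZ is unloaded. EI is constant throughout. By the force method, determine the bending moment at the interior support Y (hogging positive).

M_Y = 65.4 kN·m

Take M_Y as the redundant. Released structure: two simple spans XY and YZ with a hinge at Y.
Discontinuity in slope at Y on the released structure — sum the simple-span end rotations:
  span XY: point load 68 at a = 4.56: Pab(L + a)/(6LEI) = 251.4/EI
  span XY: point load 38.5 at a = 5.32: Pab(L + a)/(6LEI) = 132.3/EI
  relative rotation θ_0 = (383.7 + 0)/EI = 383.7/EI
A unit hogging moment at Y produces rotation L₁/(3EI) + L₂/(3EI) = 5.867/EI.
Slope continuity at Y: θ_0 = M_Y·5.867/EI, so M_Y = 383.7/5.867 = 65.4 kN·m (hogging).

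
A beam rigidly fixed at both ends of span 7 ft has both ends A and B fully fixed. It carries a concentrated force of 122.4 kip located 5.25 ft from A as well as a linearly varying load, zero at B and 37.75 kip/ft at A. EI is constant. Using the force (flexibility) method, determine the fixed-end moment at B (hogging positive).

Release both end moments; the primary structure is a simply-supported span AB with redundants M_A and M_B.
On the primary (simply-supported) span, the end slopes from the loading are:
  at A: point load 122.4 at a = 5.25: Pab(L + b)/(6LEI) = 234.3/EI
  at B: point load 122.4 at a = 5.25: Pab(L + a)/(6LEI) = 328/EI
  at A: triangular load, peak 37.75: w₀L³/(45EI) = 287.7/EI
  at B: triangular load, peak 37.75: 7w₀L³/(360EI) = 251.8/EI
  θ_A0 = 522/EI,  θ_B0 = 579.8/EI
Flexibility coefficients: a unit moment at one end gives L/(3EI) there and L/(6EI) at the far end, so f₁₁ = f₂₂ = 2.333/EI and f₁₂ = f₂₁ = 1.167/EI.
Compatibility — zero rotation at each built-in end:
  2.333 M_A + 1.167 M_B = 522
  1.167 M_A + 2.333 M_B = 579.8
Solving the pair gives M_A = 132.7 kip·ft and M_B = 182.1 kip·ft (hogging).

M_B = 182.1 kip·ft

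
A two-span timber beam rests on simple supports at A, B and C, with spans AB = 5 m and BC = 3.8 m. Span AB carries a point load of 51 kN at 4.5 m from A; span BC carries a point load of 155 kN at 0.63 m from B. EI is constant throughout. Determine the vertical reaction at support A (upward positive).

Take M_B as the redundant. Released structure: two simple spans AB and BC with a hinge at B.
End slopes at the hinge B, treating each span as simply supported:
  span AB: point load 51 at a = 4.5: Pab(L + a)/(6LEI) = 36.34/EI
  span BC: point load 155 at a = 0.63: Pab(L + b)/(6LEI) = 94.63/EI
  relative rotation θ_0 = (36.34 + 94.63)/EI = 131/EI
A unit hogging moment at B produces rotation L₁/(3EI) + L₂/(3EI) = 2.933/EI.
Slope continuity at B: θ_0 = M_B·2.933/EI, so M_B = 131/2.933 = 44.65 kN·m (hogging).
Span AB, ΣM about A with M_B applied at B: R_B^{AB}·5 = 229.5 + 44.65, so R_B^{AB} = 54.83 kN and R_A = 51 − 54.83 = -3.83 kN.

R_A = -3.83 kN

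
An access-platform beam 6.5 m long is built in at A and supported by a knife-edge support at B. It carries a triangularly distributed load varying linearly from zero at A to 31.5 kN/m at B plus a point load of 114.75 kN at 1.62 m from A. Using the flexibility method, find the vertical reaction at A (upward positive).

Release the roller at B. Primary structure: cantilever fixed at A.
Deflection at B on the released cantilever, summing each load's contribution:
  triangular load, peak 31.5 at the free end: 11w₀L⁴/(120EI) = 5154/EI
  point load 114.75 at a = 1.62: Pa²(3L − a)/(6EI) = 897.4/EI
  δ_0 = 6052/EI
Flexibility coefficient — unit upward force at B: δ_{BB} = L³/(3EI) = 91.54/EI.
The prop prevents deflection at B: R_B = δ_0/δ_{BB} = 6052/91.54 = 66.11 kN.
Vertical equilibrium: R_A = ΣP − R_B = 217.1 − 66.11 = 151 kN.

R_A = 151 kN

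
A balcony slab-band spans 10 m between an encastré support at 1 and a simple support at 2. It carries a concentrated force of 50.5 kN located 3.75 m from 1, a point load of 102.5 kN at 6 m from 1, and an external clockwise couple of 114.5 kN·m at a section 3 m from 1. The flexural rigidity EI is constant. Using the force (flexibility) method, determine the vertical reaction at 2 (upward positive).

R_2 = 62.36 kN

Remove the prop at 2; the released (primary) structure is a cantilever built in at 1.
Deflection at 2 on the released cantilever, summing each load's contribution:
  point load 50.5 at a = 3.75: Pa²(3L − a)/(6EI) = 3107/EI
  point load 102.5 at a = 6: Pa²(3L − a)/(6EI) = 14760/EI
  clockwise couple 114.5 at a = 3: M₀a(2L − a)/(2EI) = 2920/EI
  δ_0 = 20787/EI
Tip deflection under a unit load at 2: L³/(3EI) = 333.3/EI.
Compatibility at 2: δ_0 − R_2·δ_{22} = 0, so R_2 = 20787/333.3 = 62.36 kN.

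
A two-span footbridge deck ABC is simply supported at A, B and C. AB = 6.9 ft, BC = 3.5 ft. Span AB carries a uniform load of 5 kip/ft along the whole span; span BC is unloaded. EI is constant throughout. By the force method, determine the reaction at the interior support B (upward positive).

Insert a hinge at B; M_B is the redundant, and each span becomes simply supported.
Discontinuity in slope at B on the released structure — sum the simple-span end rotations:
  span AB: UDL 5: wL³/(24EI) = 68.44/EI
  relative rotation θ_0 = (68.44 + 0)/EI = 68.44/EI
A unit hogging moment at B produces rotation L₁/(3EI) + L₂/(3EI) = 3.467/EI.
Compatibility: M_B·(L₁+L₂)/(3EI) = θ_0, giving M_B = 19.74 kip·ft (hogging).
Span AB, ΣM about A with M_B applied at B: R_B^{AB}·6.9 = 119 + 19.74, so R_B^{AB} = 20.11 kip and R_A = 34.5 − 20.11 = 14.39 kip.
Span BC, ΣM about C: R_B^{BC}·3.5 = 0 + 19.74, so R_B^{BC} = 5.641 kip and R_C = 0 − 5.641 = -5.641 kip.
R_B = 20.11 + 5.641 = 25.75 kip.

R_B = 25.75 kip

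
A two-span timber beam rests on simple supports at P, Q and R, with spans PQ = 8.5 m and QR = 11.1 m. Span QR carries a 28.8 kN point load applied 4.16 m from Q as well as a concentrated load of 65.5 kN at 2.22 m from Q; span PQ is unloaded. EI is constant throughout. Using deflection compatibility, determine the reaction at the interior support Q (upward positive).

Release continuity at Q by inserting a hinge; the redundant is the internal moment M_Q. The primary structure is two simply-supported spans PQ and QR.
Discontinuity in slope at Q on the released structure — sum the simple-span end rotations:
  span QR: point load 28.8 at a = 4.16: Pab(L + b)/(6LEI) = 225.2/EI
  span QR: point load 65.5 at a = 2.22: Pab(L + b)/(6LEI) = 387.4/EI
  relative rotation θ_0 = (0 + 612.6)/EI = 612.6/EI
A unit hogging moment at Q produces rotation L₁/(3EI) + L₂/(3EI) = 6.533/EI.
Compatibility: M_Q·(L₁+L₂)/(3EI) = θ_0, giving M_Q = 93.76 kN·m (hogging).
Span PQ, ΣM about P with M_Q applied at Q: R_Q^{PQ}·8.5 = 0 + 93.76, so R_Q^{PQ} = 11.03 kN and R_P = 0 − 11.03 = -11.03 kN.
Span QR, ΣM about R: R_Q^{QR}·11.1 = 781.5 + 93.76, so R_Q^{QR} = 78.85 kN and R_R = 94.3 − 78.85 = 15.45 kN.
R_Q = 11.03 + 78.85 = 89.88 kN.

R_Q = 89.88 kN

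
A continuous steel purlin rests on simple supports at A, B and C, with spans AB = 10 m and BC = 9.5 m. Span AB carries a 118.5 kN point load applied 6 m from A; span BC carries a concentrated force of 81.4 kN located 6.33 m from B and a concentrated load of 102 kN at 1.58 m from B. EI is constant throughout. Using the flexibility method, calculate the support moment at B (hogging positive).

Take M_B as the redundant. Released structure: two simple spans AB and BC with a hinge at B.
End slopes at the hinge B, treating each span as simply supported:
  span AB: point load 118.5 at a = 6: Pab(L + a)/(6LEI) = 758.4/EI
  span BC: point load 81.4 at a = 6.33: Pab(L + b)/(6LEI) = 363.1/EI
  span BC: point load 102 at a = 1.58: Pab(L + b)/(6LEI) = 390.1/EI
  relative rotation θ_0 = (758.4 + 753.2)/EI = 1512/EI
A unit hogging moment at B produces rotation L₁/(3EI) + L₂/(3EI) = 6.5/EI.
Compatibility: M_B·(L₁+L₂)/(3EI) = θ_0, giving M_B = 232.5 kN·m (hogging).

M_B = 232.5 kN·m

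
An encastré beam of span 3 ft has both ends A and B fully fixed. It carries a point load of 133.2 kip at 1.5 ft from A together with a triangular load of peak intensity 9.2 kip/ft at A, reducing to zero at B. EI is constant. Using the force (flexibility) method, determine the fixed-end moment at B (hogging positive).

M_B = 52.71 kip·ft

Take the two fixed-end moments M_A, M_B as redundants; the released structure is the simple span AB.
Simple-span end rotations at A and B under the given loads:
  at A: point load 133.2 at a = 1.5: Pab(L + b)/(6LEI) = 74.92/EI
  at B: point load 133.2 at a = 1.5: Pab(L + a)/(6LEI) = 74.92/EI
  at A: triangular load, peak 9.2: w₀L³/(45EI) = 5.52/EI
  at B: triangular load, peak 9.2: 7w₀L³/(360EI) = 4.83/EI
  θ_A0 = 80.44/EI,  θ_B0 = 79.75/EI
Flexibility coefficients: a unit moment at one end gives L/(3EI) there and L/(6EI) at the far end, so f₁₁ = f₂₂ = 1/EI and f₁₂ = f₂₁ = 0.5/EI.
Compatibility — zero rotation at each built-in end:
  1 M_A + 0.5 M_B = 80.44
  0.5 M_A + 1 M_B = 79.75
Solving the pair gives M_A = 54.09 kip·ft and M_B = 52.71 kip·ft (hogging).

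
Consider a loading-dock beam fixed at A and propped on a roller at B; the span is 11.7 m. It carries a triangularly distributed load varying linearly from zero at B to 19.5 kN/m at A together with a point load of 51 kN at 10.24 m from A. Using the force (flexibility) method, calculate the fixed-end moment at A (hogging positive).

Choose R_B as the redundant. The primary structure is the cantilever fixed at A.
Primary-structure tip deflection at B by superposition:
  triangular load, peak 19.5 at the fixed end: w₀L⁴/(30EI) = 12180/EI
  point load 51 at a = 10.24: Pa²(3L − a)/(6EI) = 22157/EI
  δ_0 = 34338/EI
Tip deflection under a unit load at B: L³/(3EI) = 533.9/EI.
The prop prevents deflection at B: R_B = δ_0/δ_{BB} = 34338/533.9 = 64.32 kN.
Moment equilibrium about A: M_A = Σ(load moments about A) − R_B·L = 967.1 − 64.32×11.7 = 214.6 kN·m.

M_A = 214.6 kN·m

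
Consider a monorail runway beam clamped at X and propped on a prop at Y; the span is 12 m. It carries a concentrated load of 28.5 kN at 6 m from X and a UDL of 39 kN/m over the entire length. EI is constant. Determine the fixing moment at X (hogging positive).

Remove the prop at Y; the released (primary) structure is a cantilever built in at X.
Free-end deflection of the primary structure under the applied loading (downward +):
  point load 28.5 at a = 6: Pa²(3L − a)/(6EI) = 5130/EI
  UDL 39: wL⁴/(8EI) = 101088/EI
  δ_0 = 106218/EI
Flexibility coefficient — unit upward force at Y: δ_{YY} = L³/(3EI) = 576/EI.
The prop prevents deflection at Y: R_Y = δ_0/δ_{YY} = 106218/576 = 184.4 kN.
Moment equilibrium about X: M_X = Σ(load moments about X) − R_Y·L = 2979 − 184.4×12 = 766.1 kN·m.

M_X = 766.1 kN·m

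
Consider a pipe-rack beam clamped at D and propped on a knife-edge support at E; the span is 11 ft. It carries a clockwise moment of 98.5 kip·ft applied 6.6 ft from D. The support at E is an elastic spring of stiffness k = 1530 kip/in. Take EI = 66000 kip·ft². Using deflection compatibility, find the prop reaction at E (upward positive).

R_E = 11.19 kip

Choose R_E as the redundant. The primary structure is the cantilever fixed at D.
Free-end deflection of the primary structure under the applied loading (downward +):
  clockwise couple 98.5 at a = 6.6: M₀a(2L − a)/(2EI) = 5006/EI
Flexibility coefficient — unit upward force at E: δ_{EE} = L³/(3EI) = 443.7/EI.
With EI = 66000 kip·ft²: δ_0 = 0.075845 ft and δ_{EE} = 0.006722 ft/kip.
Compatibility — the spring shortens by R_E/k under the reaction it provides: δ_0 − R_E·δ_{EE} = R_E/k. With 1/k = 1/(1530×12) ft/kip = 0.000054 ft/kip, R_E = δ_0 / (δ_{EE} + 1/k) = 0.075845 / (0.006722 + 0.000054) = 11.19 kip.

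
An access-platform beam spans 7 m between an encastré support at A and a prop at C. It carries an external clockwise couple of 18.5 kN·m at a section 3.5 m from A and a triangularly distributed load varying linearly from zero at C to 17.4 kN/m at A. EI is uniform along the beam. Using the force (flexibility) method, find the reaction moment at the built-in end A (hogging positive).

M_A = 54.53 kN·m

Release the roller at C. Primary structure: cantilever fixed at A.
Deflection at C on the released cantilever, summing each load's contribution:
  clockwise couple 18.5 at a = 3.5: M₀a(2L − a)/(2EI) = 339.9/EI
  triangular load, peak 17.4 at the fixed end: w₀L⁴/(30EI) = 1393/EI
  δ_0 = 1733/EI
Flexibility coefficient — unit upward force at C: δ_{CC} = L³/(3EI) = 114.3/EI.
Compatibility at C: δ_0 − R_C·δ_{CC} = 0, so R_C = 1733/114.3 = 15.15 kN.
Moment equilibrium about A: M_A = Σ(load moments about A) − R_C·L = 160.6 − 15.15×7 = 54.53 kN·m.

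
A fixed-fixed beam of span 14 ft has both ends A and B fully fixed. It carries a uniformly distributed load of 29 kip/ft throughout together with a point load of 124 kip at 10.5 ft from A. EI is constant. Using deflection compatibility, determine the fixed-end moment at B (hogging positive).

M_B = 717.8 kip·ft

Release both end moments; the primary structure is a simply-supported span AB with redundants M_A and M_B.
End rotations of the released simple span under the applied load (×1/EI):
  at A: UDL 29: wL³/(24EI) = 3316/EI
  at B: UDL 29: wL³/(24EI) = 3316/EI
  at A: point load 124 at a = 10.5: Pab(L + b)/(6LEI) = 949.4/EI
  at B: point load 124 at a = 10.5: Pab(L + a)/(6LEI) = 1329/EI
  θ_A0 = 4265/EI,  θ_B0 = 4645/EI
Flexibility coefficients: a unit moment at one end gives L/(3EI) there and L/(6EI) at the far end, so f₁₁ = f₂₂ = 4.667/EI and f₁₂ = f₂₁ = 2.333/EI.
Compatibility — zero rotation at each built-in end:
  4.667 M_A + 2.333 M_B = 4265
  2.333 M_A + 4.667 M_B = 4645
Solving the pair gives M_A = 555 kip·ft and M_B = 717.8 kip·ft (hogging).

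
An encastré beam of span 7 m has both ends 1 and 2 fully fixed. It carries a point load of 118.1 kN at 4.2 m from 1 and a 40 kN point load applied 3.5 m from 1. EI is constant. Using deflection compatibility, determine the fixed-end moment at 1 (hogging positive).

Take the two fixed-end moments M_1, M_2 as redundants; the released structure is the simple span 12.
End rotations of the released simple span under the applied load (×1/EI):
  at 1: point load 118.1 at a = 4.2: Pab(L + b)/(6LEI) = 324.1/EI
  at 2: point load 118.1 at a = 4.2: Pab(L + a)/(6LEI) = 370.4/EI
  at 1: point load 40 at a = 3.5: Pab(L + b)/(6LEI) = 122.5/EI
  at 2: point load 40 at a = 3.5: Pab(L + a)/(6LEI) = 122.5/EI
  θ_10 = 446.6/EI,  θ_20 = 492.9/EI
Flexibility coefficients: a unit moment at one end gives L/(3EI) there and L/(6EI) at the far end, so f₁₁ = f₂₂ = 2.333/EI and f₁₂ = f₂₁ = 1.167/EI.
Compatibility — zero rotation at each built-in end:
  2.333 M_1 + 1.167 M_2 = 446.6
  1.167 M_1 + 2.333 M_2 = 492.9
Solving the pair gives M_1 = 114.4 kN·m and M_2 = 154 kN·m (hogging).

M_1 = 114.4 kN·m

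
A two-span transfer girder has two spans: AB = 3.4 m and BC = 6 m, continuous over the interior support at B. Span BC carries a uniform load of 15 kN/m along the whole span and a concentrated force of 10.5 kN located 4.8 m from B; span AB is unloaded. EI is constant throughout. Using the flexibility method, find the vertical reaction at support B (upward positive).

Take M_B as the redundant. Released structure: two simple spans AB and BC with a hinge at B.
End slopes at the hinge B, treating each span as simply supported:
  span BC: UDL 15: wL³/(24EI) = 135/EI
  span BC: point load 10.5 at a = 4.8: Pab(L + b)/(6LEI) = 12.1/EI
  relative rotation θ_0 = (0 + 147.1)/EI = 147.1/EI
A unit hogging moment at B produces rotation L₁/(3EI) + L₂/(3EI) = 3.133/EI.
Compatibility: M_B·(L₁+L₂)/(3EI) = θ_0, giving M_B = 46.95 kN·m (hogging).
Span AB, ΣM about A with M_B applied at B: R_B^{AB}·3.4 = 0 + 46.95, so R_B^{AB} = 13.81 kN and R_A = 0 − 13.81 = -13.81 kN.
Span BC, ΣM about C: R_B^{BC}·6 = 282.6 + 46.95, so R_B^{BC} = 54.92 kN and R_C = 100.5 − 54.92 = 45.58 kN.
R_B = 13.81 + 54.92 = 68.73 kN.

R_B = 68.73 kN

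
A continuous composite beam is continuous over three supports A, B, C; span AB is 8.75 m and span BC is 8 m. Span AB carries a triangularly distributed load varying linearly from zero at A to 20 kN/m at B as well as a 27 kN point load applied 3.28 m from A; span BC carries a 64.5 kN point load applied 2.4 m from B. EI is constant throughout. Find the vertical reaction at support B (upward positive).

Take M_B as the redundant. Released structure: two simple spans AB and BC with a hinge at B.
Discontinuity in slope at B on the released structure — sum the simple-span end rotations:
  span AB: triangular load, peak 20: w₀L³/(45EI) = 297.7/EI
  span AB: point load 27 at a = 3.28: Pab(L + a)/(6LEI) = 111/EI
  span BC: point load 64.5 at a = 2.4: Pab(L + b)/(6LEI) = 245.6/EI
  relative rotation θ_0 = (408.7 + 245.6)/EI = 654.4/EI
A unit hogging moment at B produces rotation L₁/(3EI) + L₂/(3EI) = 5.583/EI.
Slope continuity at B: θ_0 = M_B·5.583/EI, so M_B = 654.4/5.583 = 117.2 kN·m (hogging).
Span AB, ΣM about A with M_B applied at B: R_B^{AB}·8.75 = 599 + 117.2, so R_B^{AB} = 81.85 kN and R_A = 114.5 − 81.85 = 32.65 kN.
Span BC, ΣM about C: R_B^{BC}·8 = 361.2 + 117.2, so R_B^{BC} = 59.8 kN and R_C = 64.5 − 59.8 = 4.7 kN.
R_B = 81.85 + 59.8 = 141.6 kN.

R_B = 141.6 kN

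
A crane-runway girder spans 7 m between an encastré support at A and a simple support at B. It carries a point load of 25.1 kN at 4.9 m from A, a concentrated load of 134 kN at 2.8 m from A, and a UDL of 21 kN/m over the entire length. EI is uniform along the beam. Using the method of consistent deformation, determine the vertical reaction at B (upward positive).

Choose R_B as the redundant. The primary structure is the cantilever fixed at A.
Downward deflection at the released point B due to the loads:
  point load 25.1 at a = 4.9: Pa²(3L − a)/(6EI) = 1617/EI
  point load 134 at a = 2.8: Pa²(3L − a)/(6EI) = 3187/EI
  UDL 21: wL⁴/(8EI) = 6303/EI
  δ_0 = 11106/EI
Flexibility coefficient — unit upward force at B: δ_{BB} = L³/(3EI) = 114.3/EI.
The prop prevents deflection at B: R_B = δ_0/δ_{BB} = 11106/114.3 = 97.14 kN.

R_B = 97.14 kN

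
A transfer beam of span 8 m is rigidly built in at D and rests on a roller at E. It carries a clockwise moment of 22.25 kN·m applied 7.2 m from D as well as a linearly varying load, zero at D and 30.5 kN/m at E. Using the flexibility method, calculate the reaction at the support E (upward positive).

Release the roller at E. Primary structure: cantilever fixed at D.
Free-end deflection of the primary structure under the applied loading (downward +):
  clockwise couple 22.25 at a = 7.2: M₀a(2L − a)/(2EI) = 704.9/EI
  triangular load, peak 30.5 at the free end: 11w₀L⁴/(120EI) = 11452/EI
  δ_0 = 12157/EI
Flexibility coefficient — unit upward force at E: δ_{EE} = L³/(3EI) = 170.7/EI.
Compatibility at E: δ_0 − R_E·δ_{EE} = 0, so R_E = 12157/170.7 = 71.23 kN.

R_E = 71.23 kN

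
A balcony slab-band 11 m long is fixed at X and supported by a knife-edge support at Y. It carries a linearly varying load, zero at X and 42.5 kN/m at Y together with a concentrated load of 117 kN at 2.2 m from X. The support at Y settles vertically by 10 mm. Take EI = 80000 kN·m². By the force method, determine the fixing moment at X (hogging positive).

M_X = 505.1 kN·m

Release the roller at Y. Primary structure: cantilever fixed at X.
Deflection at Y on the released cantilever, summing each load's contribution:
  triangular load, peak 42.5 at the free end: 11w₀L⁴/(120EI) = 57039/EI
  point load 117 at a = 2.2: Pa²(3L − a)/(6EI) = 2907/EI
  δ_0 = 59946/EI
Tip deflection under a unit load at Y: L³/(3EI) = 443.7/EI.
With EI = 80000 kN·m²: δ_0 = 0.74932 m and δ_{YY} = 0.005546 m/kN.
Compatibility — the beam at Y must follow the support down by 0.01 m: δ_0 − R_Y·δ_{YY} = 0.01, so R_Y = (0.74932 − 0.01)/0.005546 = 133.3 kN.
Moment equilibrium about X: M_X = Σ(load moments about X) − R_Y·L = 1972 − 133.3×11 = 505.1 kN·m.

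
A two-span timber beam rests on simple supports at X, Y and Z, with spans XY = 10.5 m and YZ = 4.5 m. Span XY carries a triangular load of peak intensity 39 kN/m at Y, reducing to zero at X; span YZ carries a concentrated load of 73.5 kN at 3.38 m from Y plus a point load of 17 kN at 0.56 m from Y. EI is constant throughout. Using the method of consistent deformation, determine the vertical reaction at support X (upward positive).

Take M_Y as the redundant. Released structure: two simple spans XY and YZ with a hinge at Y.
Discontinuity in slope at Y on the released structure — sum the simple-span end rotations:
  span XY: triangular load, peak 39: w₀L³/(45EI) = 1003/EI
  span YZ: point load 73.5 at a = 3.38: Pab(L + b)/(6LEI) = 57.92/EI
  span YZ: point load 17 at a = 0.56: Pab(L + b)/(6LEI) = 11.72/EI
  relative rotation θ_0 = (1003 + 69.64)/EI = 1073/EI
A unit hogging moment at Y produces rotation L₁/(3EI) + L₂/(3EI) = 5/EI.
Compatibility: M_Y·(L₁+L₂)/(3EI) = θ_0, giving M_Y = 214.6 kN·m (hogging).
Span XY, ΣM about X with M_Y applied at Y: R_Y^{XY}·10.5 = 1433 + 214.6, so R_Y^{XY} = 156.9 kN and R_X = 204.8 − 156.9 = 47.81 kN.

R_X = 47.81 kN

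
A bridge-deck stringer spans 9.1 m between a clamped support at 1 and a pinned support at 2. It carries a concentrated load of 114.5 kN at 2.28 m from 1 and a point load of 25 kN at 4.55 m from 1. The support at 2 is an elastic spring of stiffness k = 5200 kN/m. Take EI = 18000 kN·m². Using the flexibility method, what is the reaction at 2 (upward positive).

Take the reaction at 2 as the redundant and release it; the primary structure is a cantilever fixed at 1.
Deflection at 2 on the released cantilever, summing each load's contribution:
  point load 114.5 at a = 2.28: Pa²(3L − a)/(6EI) = 2482/EI
  point load 25 at a = 4.55: Pa²(3L − a)/(6EI) = 1962/EI
  δ_0 = 4444/EI
Tip deflection under a unit load at 2: L³/(3EI) = 251.2/EI.
With EI = 18000 kN·m²: δ_0 = 0.24692 m and δ_{22} = 0.013955 m/kN.
Compatibility — the spring shortens by R_2/k under the reaction it provides: δ_0 − R_2·δ_{22} = R_2/k. With 1/k = 0.000192 m/kN, R_2 = δ_0 / (δ_{22} + 1/k) = 0.24692 / (0.013955 + 0.000192) = 17.45 kN.

R_2 = 17.45 kN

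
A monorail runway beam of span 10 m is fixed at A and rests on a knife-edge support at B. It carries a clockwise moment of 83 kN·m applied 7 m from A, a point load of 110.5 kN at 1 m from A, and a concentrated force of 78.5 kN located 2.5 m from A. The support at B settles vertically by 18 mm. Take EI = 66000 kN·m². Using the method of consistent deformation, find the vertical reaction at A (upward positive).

R_A = 172.9 kN

Release the roller at B. Primary structure: cantilever fixed at A.
Primary-structure tip deflection at B by superposition:
  clockwise couple 83 at a = 7: M₀a(2L − a)/(2EI) = 3776/EI
  point load 110.5 at a = 1: Pa²(3L − a)/(6EI) = 534.1/EI
  point load 78.5 at a = 2.5: Pa²(3L − a)/(6EI) = 2249/EI
  δ_0 = 6559/EI
Tip deflection under a unit load at B: L³/(3EI) = 333.3/EI.
With EI = 66000 kN·m²: δ_0 = 0.099383 m and δ_{BB} = 0.005051 m/kN.
Compatibility — the beam at B must follow the support down by 0.018 m: δ_0 − R_B·δ_{BB} = 0.018, so R_B = (0.099383 − 0.018)/0.005051 = 16.11 kN.
Vertical equilibrium: R_A = ΣP − R_B = 189 − 16.11 = 172.9 kN.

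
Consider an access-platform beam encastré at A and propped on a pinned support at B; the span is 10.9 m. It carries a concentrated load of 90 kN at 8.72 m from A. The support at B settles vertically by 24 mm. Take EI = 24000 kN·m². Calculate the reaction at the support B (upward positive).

R_B = 62.03 kN

Remove the prop at B; the released (primary) structure is a cantilever built in at A.
Primary-structure tip deflection at B by superposition:
  point load 90 at a = 8.72: Pa²(3L − a)/(6EI) = 27351/EI
Tip deflection under a unit load at B: L³/(3EI) = 431.7/EI.
With EI = 24000 kN·m²: δ_0 = 1.1396 m and δ_{BB} = 0.017987 m/kN.
Compatibility — the beam at B must follow the support down by 0.024 m: δ_0 − R_B·δ_{BB} = 0.024, so R_B = (1.1396 − 0.024)/0.017987 = 62.03 kN.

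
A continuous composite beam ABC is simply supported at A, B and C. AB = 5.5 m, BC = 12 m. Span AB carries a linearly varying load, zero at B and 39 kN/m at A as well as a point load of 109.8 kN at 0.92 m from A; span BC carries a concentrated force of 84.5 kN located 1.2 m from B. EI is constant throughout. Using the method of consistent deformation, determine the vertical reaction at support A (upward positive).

Release continuity at B by inserting a hinge; the redundant is the internal moment M_B. The primary structure is two simply-supported spans AB and BC.
Rotations at B on the released spans (each span's end-slope, ×1/EI):
  span AB: triangular load, peak 39: 7w₀L³/(360EI) = 126.2/EI
  span AB: point load 109.8 at a = 0.92: Pab(L + a)/(6LEI) = 90.01/EI
  span BC: point load 84.5 at a = 1.2: Pab(L + b)/(6LEI) = 346.8/EI
  relative rotation θ_0 = (216.2 + 346.8)/EI = 563/EI
A unit hogging moment at B produces rotation L₁/(3EI) + L₂/(3EI) = 5.833/EI.
Compatibility: M_B·(L₁+L₂)/(3EI) = θ_0, giving M_B = 96.51 kN·m (hogging).
Span AB, ΣM about A with M_B applied at B: R_B^{AB}·5.5 = 297.6 + 96.51, so R_B^{AB} = 71.66 kN and R_A = 217.1 − 71.66 = 145.4 kN.

R_A = 145.4 kN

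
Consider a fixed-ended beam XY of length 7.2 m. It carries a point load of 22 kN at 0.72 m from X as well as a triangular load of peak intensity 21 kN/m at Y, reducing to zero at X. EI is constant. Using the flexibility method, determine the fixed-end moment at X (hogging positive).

Release both end moments; the primary structure is a simply-supported span XY with redundants M_X and M_Y.
Simple-span end rotations at X and Y under the given loads:
  at X: point load 22 at a = 0.72: Pab(L + b)/(6LEI) = 32.5/EI
  at Y: point load 22 at a = 0.72: Pab(L + a)/(6LEI) = 18.82/EI
  at X: triangular load, peak 21: 7w₀L³/(360EI) = 152.4/EI
  at Y: triangular load, peak 21: w₀L³/(45EI) = 174.2/EI
  θ_X0 = 184.9/EI,  θ_Y0 = 193/EI
Flexibility coefficients: a unit moment at one end gives L/(3EI) there and L/(6EI) at the far end, so f₁₁ = f₂₂ = 2.4/EI and f₁₂ = f₂₁ = 1.2/EI.
Compatibility — zero rotation at each built-in end:
  2.4 M_X + 1.2 M_Y = 184.9
  1.2 M_X + 2.4 M_Y = 193
Solving the pair gives M_X = 49.12 kN·m and M_Y = 55.86 kN·m (hogging).

M_X = 49.12 kN·m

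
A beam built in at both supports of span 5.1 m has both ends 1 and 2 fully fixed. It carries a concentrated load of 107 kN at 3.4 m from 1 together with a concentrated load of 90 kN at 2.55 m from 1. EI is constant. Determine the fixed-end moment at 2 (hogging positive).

Release both end moments; the primary structure is a simply-supported span 12 with redundants M_1 and M_2.
Simple-span end rotations at 1 and 2 under the given loads:
  at 1: point load 107 at a = 3.4: Pab(L + b)/(6LEI) = 137.4/EI
  at 2: point load 107 at a = 3.4: Pab(L + a)/(6LEI) = 171.8/EI
  at 1: point load 90 at a = 2.55: Pab(L + b)/(6LEI) = 146.3/EI
  at 2: point load 90 at a = 2.55: Pab(L + a)/(6LEI) = 146.3/EI
  θ_10 = 283.7/EI,  θ_20 = 318.1/EI
Flexibility coefficients: a unit moment at one end gives L/(3EI) there and L/(6EI) at the far end, so f₁₁ = f₂₂ = 1.7/EI and f₁₂ = f₂₁ = 0.85/EI.
Compatibility — zero rotation at each built-in end:
  1.7 M_1 + 0.85 M_2 = 283.7
  0.85 M_1 + 1.7 M_2 = 318.1
Solving the pair gives M_1 = 97.8 kN·m and M_2 = 138.2 kN·m (hogging).

M_2 = 138.2 kN·m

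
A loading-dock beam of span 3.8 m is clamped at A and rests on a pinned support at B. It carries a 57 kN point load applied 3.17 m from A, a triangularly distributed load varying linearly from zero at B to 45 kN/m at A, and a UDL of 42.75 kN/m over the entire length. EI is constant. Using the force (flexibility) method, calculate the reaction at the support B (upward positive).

Choose R_B as the redundant. The primary structure is the cantilever fixed at A.
Downward deflection at the released point B due to the loads:
  point load 57 at a = 3.17: Pa²(3L − a)/(6EI) = 785.7/EI
  triangular load, peak 45 at the fixed end: w₀L⁴/(30EI) = 312.8/EI
  UDL 42.75: wL⁴/(8EI) = 1114/EI
  δ_0 = 2213/EI
Tip deflection under a unit load at B: L³/(3EI) = 18.29/EI.
The prop prevents deflection at B: R_B = δ_0/δ_{BB} = 2213/18.29 = 121 kN.

R_B = 121 kN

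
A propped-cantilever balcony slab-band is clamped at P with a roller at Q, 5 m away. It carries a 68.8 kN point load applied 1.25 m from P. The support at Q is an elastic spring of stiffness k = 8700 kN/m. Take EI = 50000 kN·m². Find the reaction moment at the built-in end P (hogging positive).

Release the roller at Q. Primary structure: cantilever fixed at P.
Deflection at Q on the released cantilever, summing each load's contribution:
  point load 68.8 at a = 1.25: Pa²(3L − a)/(6EI) = 246.4/EI
Flexibility coefficient — unit upward force at Q: δ_{QQ} = L³/(3EI) = 41.67/EI.
With EI = 50000 kN·m²: δ_0 = 0.004927 m and δ_{QQ} = 0.000833 m/kN.
Compatibility — the spring shortens by R_Q/k under the reaction it provides: δ_0 − R_Q·δ_{QQ} = R_Q/k. With 1/k = 0.000115 m/kN, R_Q = δ_0 / (δ_{QQ} + 1/k) = 0.004927 / (0.000833 + 0.000115) = 5.196 kN.
Moment equilibrium about P: M_P = Σ(load moments about P) − R_Q·L = 86 − 5.196×5 = 60.02 kN·m.

M_P = 60.02 kN·m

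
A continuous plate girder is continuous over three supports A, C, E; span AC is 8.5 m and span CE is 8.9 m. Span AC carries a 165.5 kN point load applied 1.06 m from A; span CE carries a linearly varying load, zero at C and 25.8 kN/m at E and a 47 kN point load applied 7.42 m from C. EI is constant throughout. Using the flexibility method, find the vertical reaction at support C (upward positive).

Take M_C as the redundant. Released structure: two simple spans AC and CE with a hinge at C.
End slopes at the hinge C, treating each span as simply supported:
  span AC: point load 165.5 at a = 1.06: Pab(L + a)/(6LEI) = 244.7/EI
  span CE: triangular load, peak 25.8: 7w₀L³/(360EI) = 353.7/EI
  span CE: point load 47 at a = 7.42: Pab(L + b)/(6LEI) = 100.3/EI
  relative rotation θ_0 = (244.7 + 454)/EI = 698.6/EI
A unit hogging moment at C produces rotation L₁/(3EI) + L₂/(3EI) = 5.8/EI.
Compatibility: M_C·(L₁+L₂)/(3EI) = θ_0, giving M_C = 120.5 kN·m (hogging).
Span AC, ΣM about A with M_C applied at C: R_C^{AC}·8.5 = 175.4 + 120.5, so R_C^{AC} = 34.81 kN and R_A = 165.5 − 34.81 = 130.7 kN.
Span CE, ΣM about E: R_C^{CE}·8.9 = 410.2 + 120.5, so R_C^{CE} = 59.62 kN and R_E = 161.8 − 59.62 = 102.2 kN.
R_C = 34.81 + 59.62 = 94.43 kN.

R_C = 94.43 kN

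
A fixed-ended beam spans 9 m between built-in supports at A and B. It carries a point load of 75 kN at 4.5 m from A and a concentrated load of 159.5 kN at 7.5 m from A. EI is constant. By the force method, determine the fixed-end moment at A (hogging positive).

Take the two fixed-end moments M_A, M_B as redundants; the released structure is the simple span AB.
Simple-span end rotations at A and B under the given loads:
  at A: point load 75 at a = 4.5: Pab(L + b)/(6LEI) = 379.7/EI
  at B: point load 75 at a = 4.5: Pab(L + a)/(6LEI) = 379.7/EI
  at A: point load 159.5 at a = 7.5: Pab(L + b)/(6LEI) = 348.9/EI
  at B: point load 159.5 at a = 7.5: Pab(L + a)/(6LEI) = 548.3/EI
  θ_A0 = 728.6/EI,  θ_B0 = 928/EI
Flexibility coefficients: a unit moment at one end gives L/(3EI) there and L/(6EI) at the far end, so f₁₁ = f₂₂ = 3/EI and f₁₂ = f₂₁ = 1.5/EI.
Compatibility — zero rotation at each built-in end:
  3 M_A + 1.5 M_B = 728.6
  1.5 M_A + 3 M_B = 928
Solving the pair gives M_A = 117.6 kN·m and M_B = 250.5 kN·m (hogging).

M_A = 117.6 kN·m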